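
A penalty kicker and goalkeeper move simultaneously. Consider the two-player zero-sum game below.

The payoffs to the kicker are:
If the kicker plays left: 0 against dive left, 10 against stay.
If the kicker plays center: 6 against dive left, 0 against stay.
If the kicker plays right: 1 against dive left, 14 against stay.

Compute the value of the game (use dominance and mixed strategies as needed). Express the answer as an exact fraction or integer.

Row left is strictly dominated by row right, so the kicker never plays it.
The remaining 2×2 game on (center, right) × (dive left, stay) has no saddle point. Let the kicker play center with probability p; indifference gives 6p + (1−p) = 14(1−p), so p = 13/19.
Similarly the goalkeeper's optimal q on dive left is 14/19, and the value is 6·(14/19) + (0)·(5/19) = 84/19.

84/19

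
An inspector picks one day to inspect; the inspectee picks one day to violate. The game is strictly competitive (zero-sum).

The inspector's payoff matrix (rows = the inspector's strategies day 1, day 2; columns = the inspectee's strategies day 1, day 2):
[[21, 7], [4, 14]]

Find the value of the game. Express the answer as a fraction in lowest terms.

133/12

Row minima are 7 and 4, so the inspector's maximin is 7; column maxima are 21 and 14, so the inspectee's minimax is 14. These differ, so the equilibrium is in mixed strategies.
Let the inspector play day 1 with probability p. The inspectee is indifferent when 21p + 4(1−p) = 7p + 14(1−p), giving p = 5/12.
Let the inspectee play day 1 with probability q. The inspector is indifferent when 21q + 7(1−q) = 4q + 14(1−q), giving q = 7/24.
The value is 21·(7/24) + (7)·(17/24) = 133/12.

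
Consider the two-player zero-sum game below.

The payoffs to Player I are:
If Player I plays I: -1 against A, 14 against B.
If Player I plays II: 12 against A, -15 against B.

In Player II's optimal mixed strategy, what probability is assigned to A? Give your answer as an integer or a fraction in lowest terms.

Row minima are -1 and -15, so Player I's maximin is -1; column maxima are 12 and 14, so Player II's minimax is 12. These differ, so the equilibrium is in mixed strategies.
Let Player II play A with probability q. Player I is indifferent when −q + 14(1−q) = 12q − 15(1−q), giving q = 29/42.

29/42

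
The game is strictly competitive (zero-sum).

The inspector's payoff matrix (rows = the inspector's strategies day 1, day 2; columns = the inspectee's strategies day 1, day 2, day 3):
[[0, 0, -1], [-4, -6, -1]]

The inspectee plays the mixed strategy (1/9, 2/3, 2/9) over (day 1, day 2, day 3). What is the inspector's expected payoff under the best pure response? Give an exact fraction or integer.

day 1: (0)·(1/9) + (0)·(2/3) + (-1)·(2/9) = -2/9.
day 2: (-4)·(1/9) + (-6)·(2/3) + (-1)·(2/9) = -14/3.
The best pure response is day 1 with expected payoff -2/9.

-2/9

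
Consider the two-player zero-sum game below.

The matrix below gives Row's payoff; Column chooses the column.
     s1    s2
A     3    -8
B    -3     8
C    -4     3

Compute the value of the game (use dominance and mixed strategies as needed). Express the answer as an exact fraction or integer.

Row C is strictly dominated by row B, so Row never plays it.
The remaining 2×2 game on (A, B) × (s1, s2) has no saddle point. Let Row play A with probability p; indifference gives 3p − 3(1−p) = −8p + 8(1−p), so p = 1/2.
Similarly Column's optimal q on s1 is 8/11, and the value is 3·(8/11) + (-8)·(3/11) = 0.

0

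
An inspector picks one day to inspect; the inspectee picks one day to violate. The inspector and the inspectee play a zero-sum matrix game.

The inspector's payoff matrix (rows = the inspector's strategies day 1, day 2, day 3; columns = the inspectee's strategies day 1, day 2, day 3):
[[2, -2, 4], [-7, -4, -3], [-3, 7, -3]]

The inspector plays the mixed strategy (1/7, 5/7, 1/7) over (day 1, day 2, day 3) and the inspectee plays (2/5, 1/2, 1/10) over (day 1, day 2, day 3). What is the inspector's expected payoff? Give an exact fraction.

-233/70

Against (2/5, 1/2, 1/10), each row's expected payoff is day 1: 1/5; day 2: -51/10; day 3: 2.
Taking the (1/7, 5/7, 1/7)-weighted average: (1/7)·(1/5) + (5/7)·(-51/10) + (1/7)·(2) = -233/70.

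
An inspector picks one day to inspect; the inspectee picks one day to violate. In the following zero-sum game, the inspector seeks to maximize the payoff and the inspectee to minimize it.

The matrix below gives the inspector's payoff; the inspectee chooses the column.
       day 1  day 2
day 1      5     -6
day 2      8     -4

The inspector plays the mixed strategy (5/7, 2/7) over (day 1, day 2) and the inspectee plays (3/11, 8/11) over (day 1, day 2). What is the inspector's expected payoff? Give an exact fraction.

Against (3/11, 8/11), each row's expected payoff is day 1: -3; day 2: -8/11.
Taking the (5/7, 2/7)-weighted average: (5/7)·(-3) + (2/7)·(-8/11) = -181/77.

-181/77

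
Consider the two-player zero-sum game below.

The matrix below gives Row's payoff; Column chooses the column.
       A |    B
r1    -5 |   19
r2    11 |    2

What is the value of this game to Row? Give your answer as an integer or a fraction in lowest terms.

73/11

Row minima are -5 and 2, so Row's maximin is 2; column maxima are 11 and 19, so Column's minimax is 11. These differ, so the equilibrium is in mixed strategies.
Let Row play r1 with probability p. Column is indifferent when −5p + 11(1−p) = 19p + 2(1−p), giving p = 3/11.
Let Column play A with probability q. Row is indifferent when −5q + 19(1−q) = 11q + 2(1−q), giving q = 17/33.
The value is -5·(17/33) + (19)·(16/33) = 73/11.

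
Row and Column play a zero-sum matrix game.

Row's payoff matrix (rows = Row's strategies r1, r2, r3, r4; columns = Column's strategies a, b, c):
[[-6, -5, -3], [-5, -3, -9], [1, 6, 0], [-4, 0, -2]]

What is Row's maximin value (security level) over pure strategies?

0

The worst-case payoff for each row is r1: -6, r2: -9, r3: 0, r4: -4.
The best of these is 0.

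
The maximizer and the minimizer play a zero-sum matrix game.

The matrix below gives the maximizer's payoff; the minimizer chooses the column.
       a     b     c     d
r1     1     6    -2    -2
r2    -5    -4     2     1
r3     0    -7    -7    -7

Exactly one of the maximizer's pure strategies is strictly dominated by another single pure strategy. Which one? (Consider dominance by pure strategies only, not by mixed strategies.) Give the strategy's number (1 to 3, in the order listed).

Compare r3 with r1: 1 > 0, 6 > -7, -2 > -7, -2 > -7.
So r1 strictly dominates r3 for the maximizer; r3 is strictly dominated.

3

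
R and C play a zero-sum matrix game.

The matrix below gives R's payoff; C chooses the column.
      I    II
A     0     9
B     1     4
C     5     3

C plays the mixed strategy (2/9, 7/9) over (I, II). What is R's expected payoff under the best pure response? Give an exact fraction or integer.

7

A: (0)·(2/9) + (9)·(7/9) = 7.
B: (1)·(2/9) + (4)·(7/9) = 10/3.
C: (5)·(2/9) + (3)·(7/9) = 31/9.
The best pure response is A with expected payoff 7.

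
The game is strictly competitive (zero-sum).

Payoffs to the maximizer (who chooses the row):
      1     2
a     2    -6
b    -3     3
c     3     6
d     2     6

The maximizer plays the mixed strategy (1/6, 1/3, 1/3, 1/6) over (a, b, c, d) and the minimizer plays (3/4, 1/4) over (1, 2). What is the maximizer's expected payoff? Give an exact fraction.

5/4

Against (3/4, 1/4), each row's expected payoff is a: 0; b: -3/2; c: 15/4; d: 3.
Taking the (1/6, 1/3, 1/3, 1/6)-weighted average: (1/6)·(0) + (1/3)·(-3/2) + (1/3)·(15/4) + (1/6)·(3) = 5/4.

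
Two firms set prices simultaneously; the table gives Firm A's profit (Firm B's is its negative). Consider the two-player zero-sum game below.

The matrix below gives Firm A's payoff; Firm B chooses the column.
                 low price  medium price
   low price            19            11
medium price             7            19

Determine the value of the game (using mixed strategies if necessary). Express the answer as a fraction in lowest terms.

Row minima are 11 and 7, so Firm A's maximin is 11; column maxima are 19 and 19, so Firm B's minimax is 19. These differ, so the equilibrium is in mixed strategies.
Let Firm A play low price with probability p. Firm B is indifferent when 19p + 7(1−p) = 11p + 19(1−p), giving p = 3/5.
Let Firm B play low price with probability q. Firm A is indifferent when 19q + 11(1−q) = 7q + 19(1−q), giving q = 2/5.
The value is 19·(2/5) + (11)·(3/5) = 71/5.

71/5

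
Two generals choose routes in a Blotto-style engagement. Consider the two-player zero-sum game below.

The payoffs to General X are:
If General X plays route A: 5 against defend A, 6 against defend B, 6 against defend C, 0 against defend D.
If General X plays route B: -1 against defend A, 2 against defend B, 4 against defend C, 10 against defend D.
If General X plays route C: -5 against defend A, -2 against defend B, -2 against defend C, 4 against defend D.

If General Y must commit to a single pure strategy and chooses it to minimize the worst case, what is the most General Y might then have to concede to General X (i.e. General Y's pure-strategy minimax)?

5

The worst case (largest entry) in each column is defend A: 5, defend B: 6, defend C: 6, defend D: 10.
The best (smallest) of these is 5.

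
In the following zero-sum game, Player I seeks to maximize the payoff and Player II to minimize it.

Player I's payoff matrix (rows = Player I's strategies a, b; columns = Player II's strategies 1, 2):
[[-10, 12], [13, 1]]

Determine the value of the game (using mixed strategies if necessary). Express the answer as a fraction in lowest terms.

Row minima are -10 and 1, so Player I's maximin is 1; column maxima are 13 and 12, so Player II's minimax is 12. These differ, so the equilibrium is in mixed strategies.
Let Player I play a with probability p. Player II is indifferent when −10p + 13(1−p) = 12p + (1−p), giving p = 6/17.
Let Player II play 1 with probability q. Player I is indifferent when −10q + 12(1−q) = 13q + (1−q), giving q = 11/34.
The value is -10·(11/34) + (12)·(23/34) = 83/17.

83/17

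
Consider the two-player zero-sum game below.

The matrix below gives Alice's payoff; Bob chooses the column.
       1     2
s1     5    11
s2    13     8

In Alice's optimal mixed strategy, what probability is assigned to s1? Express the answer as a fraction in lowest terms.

5/11

Row minima are 5 and 8, so Alice's maximin is 8; column maxima are 13 and 11, so Bob's minimax is 11. These differ, so the equilibrium is in mixed strategies.
Let Alice play s1 with probability p. Bob is indifferent when 5p + 13(1−p) = 11p + 8(1−p), giving p = 5/11.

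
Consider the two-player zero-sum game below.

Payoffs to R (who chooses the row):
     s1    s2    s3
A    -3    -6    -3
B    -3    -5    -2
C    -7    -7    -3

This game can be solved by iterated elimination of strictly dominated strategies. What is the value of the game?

-5

Row C is strictly dominated by row B (-3>-7, -5>-7, -2>-3); eliminate C.
Column s3 is strictly dominated by s2 for C (-6<-3, -5<-2); eliminate s3.
Column s1 is strictly dominated by s2 for C (-6<-3, -5<-3); eliminate s1.
Row A is strictly dominated by row B (-5>-6); eliminate A.
Only (B, s2) remains, with payoff -5.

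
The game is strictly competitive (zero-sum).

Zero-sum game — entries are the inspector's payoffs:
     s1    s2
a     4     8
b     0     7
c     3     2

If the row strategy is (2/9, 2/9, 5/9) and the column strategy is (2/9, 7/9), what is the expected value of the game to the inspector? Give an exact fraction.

Against (2/9, 7/9), each row's expected payoff is a: 64/9; b: 49/9; c: 20/9.
Taking the (2/9, 2/9, 5/9)-weighted average: (2/9)·(64/9) + (2/9)·(49/9) + (5/9)·(20/9) = 326/81.

326/81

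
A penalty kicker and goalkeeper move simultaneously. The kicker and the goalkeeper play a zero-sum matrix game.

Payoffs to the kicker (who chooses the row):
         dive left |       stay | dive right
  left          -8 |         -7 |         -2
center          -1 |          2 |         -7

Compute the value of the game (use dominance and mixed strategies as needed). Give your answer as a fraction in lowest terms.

-9/2

Column stay is strictly dominated by dive left for the goalkeeper (it gives the kicker more in every row).
The remaining 2×2 game on (left, center) × (dive left, dive right) has no saddle point. Let the kicker play left with probability p; indifference gives −8p − (1−p) = −2p − 7(1−p), so p = 1/2.
Similarly the goalkeeper's optimal q on dive left is 5/12, and the value is -8·(5/12) + (-2)·(7/12) = -9/2.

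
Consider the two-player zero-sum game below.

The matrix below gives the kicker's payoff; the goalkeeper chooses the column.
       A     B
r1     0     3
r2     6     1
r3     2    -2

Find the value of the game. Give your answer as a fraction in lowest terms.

Row r3 is strictly dominated by row r2, so the kicker never plays it.
The remaining 2×2 game on (r1, r2) × (A, B) has no saddle point. Let the kicker play r1 with probability p; indifference gives 6(1−p) = 3p + (1−p), so p = 5/8.
Similarly the goalkeeper's optimal q on A is 1/4, and the value is 0·(1/4) + (3)·(3/4) = 9/4.

9/4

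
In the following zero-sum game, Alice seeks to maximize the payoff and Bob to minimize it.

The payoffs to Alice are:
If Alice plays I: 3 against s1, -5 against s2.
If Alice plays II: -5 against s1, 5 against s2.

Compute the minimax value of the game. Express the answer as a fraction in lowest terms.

-5/9

Row minima are -5 and -5, so Alice's maximin is -5; column maxima are 3 and 5, so Bob's minimax is 3. These differ, so the equilibrium is in mixed strategies.
Let Alice play I with probability p. Bob is indifferent when 3p − 5(1−p) = −5p + 5(1−p), giving p = 5/9.
Let Bob play s1 with probability q. Alice is indifferent when 3q − 5(1−q) = −5q + 5(1−q), giving q = 5/9.
The value is 3·(5/9) + (-5)·(4/9) = -5/9.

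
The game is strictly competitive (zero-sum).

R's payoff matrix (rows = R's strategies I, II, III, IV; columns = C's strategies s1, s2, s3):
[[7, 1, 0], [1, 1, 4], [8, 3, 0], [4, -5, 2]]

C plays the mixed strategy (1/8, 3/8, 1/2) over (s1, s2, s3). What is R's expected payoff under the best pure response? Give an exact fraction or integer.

5/2

I: (7)·(1/8) + (1)·(3/8) + (0)·(1/2) = 5/4.
II: (1)·(1/8) + (1)·(3/8) + (4)·(1/2) = 5/2.
III: (8)·(1/8) + (3)·(3/8) + (0)·(1/2) = 17/8.
IV: (4)·(1/8) + (-5)·(3/8) + (2)·(1/2) = -3/8.
The best pure response is II with expected payoff 5/2.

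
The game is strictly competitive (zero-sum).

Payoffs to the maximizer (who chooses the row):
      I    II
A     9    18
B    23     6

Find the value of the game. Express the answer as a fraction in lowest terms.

180/13

Row minima are 9 and 6, so the maximizer's maximin is 9; column maxima are 23 and 18, so the minimizer's minimax is 18. These differ, so the equilibrium is in mixed strategies.
Let the maximizer play A with probability p. The minimizer is indifferent when 9p + 23(1−p) = 18p + 6(1−p), giving p = 17/26.
Let the minimizer play I with probability q. The maximizer is indifferent when 9q + 18(1−q) = 23q + 6(1−q), giving q = 6/13.
The value is 9·(6/13) + (18)·(7/13) = 180/13.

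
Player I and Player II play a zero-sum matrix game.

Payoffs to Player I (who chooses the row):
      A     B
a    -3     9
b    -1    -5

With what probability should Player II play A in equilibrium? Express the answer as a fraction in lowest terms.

Row minima are -3 and -5, so Player I's maximin is -3; column maxima are -1 and 9, so Player II's minimax is -1. These differ, so the equilibrium is in mixed strategies.
Let Player II play A with probability q. Player I is indifferent when −3q + 9(1−q) = −q − 5(1−q), giving q = 7/8.

7/8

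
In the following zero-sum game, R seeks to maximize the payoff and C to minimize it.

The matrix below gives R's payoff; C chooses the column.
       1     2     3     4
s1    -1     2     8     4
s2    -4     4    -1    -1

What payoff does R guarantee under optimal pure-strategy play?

-1

Row minima: -1, -4 → R's maximin is -1.
Column maxima: -1, 4, 8, 4 → C's minimax is -1.
They coincide at (s1, 1), so the value is -1.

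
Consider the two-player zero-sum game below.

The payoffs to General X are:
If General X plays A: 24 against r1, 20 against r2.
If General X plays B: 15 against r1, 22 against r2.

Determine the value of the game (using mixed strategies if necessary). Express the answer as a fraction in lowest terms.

Row minima are 20 and 15, so General X's maximin is 20; column maxima are 24 and 22, so General Y's minimax is 22. These differ, so the equilibrium is in mixed strategies.
Let General X play A with probability p. General Y is indifferent when 24p + 15(1−p) = 20p + 22(1−p), giving p = 7/11.
Let General Y play r1 with probability q. General X is indifferent when 24q + 20(1−q) = 15q + 22(1−q), giving q = 2/11.
The value is 24·(2/11) + (20)·(9/11) = 228/11.

228/11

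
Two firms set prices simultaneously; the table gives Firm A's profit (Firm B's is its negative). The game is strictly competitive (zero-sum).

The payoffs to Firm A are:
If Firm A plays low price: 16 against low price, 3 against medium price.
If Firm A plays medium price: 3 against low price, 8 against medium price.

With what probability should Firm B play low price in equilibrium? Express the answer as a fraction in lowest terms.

5/18

Row minima are 3 and 3, so Firm A's maximin is 3; column maxima are 16 and 8, so Firm B's minimax is 8. These differ, so the equilibrium is in mixed strategies.
Let Firm B play low price with probability q. Firm A is indifferent when 16q + 3(1−q) = 3q + 8(1−q), giving q = 5/18.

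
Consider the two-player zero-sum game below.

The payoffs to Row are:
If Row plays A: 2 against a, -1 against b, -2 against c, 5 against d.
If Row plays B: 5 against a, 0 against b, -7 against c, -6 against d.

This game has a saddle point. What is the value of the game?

-2

Row minima: -2, -7 → Row's maximin is -2.
Column maxima: 5, 0, -2, 5 → Column's minimax is -2.
They coincide at (A, c), so the value is -2.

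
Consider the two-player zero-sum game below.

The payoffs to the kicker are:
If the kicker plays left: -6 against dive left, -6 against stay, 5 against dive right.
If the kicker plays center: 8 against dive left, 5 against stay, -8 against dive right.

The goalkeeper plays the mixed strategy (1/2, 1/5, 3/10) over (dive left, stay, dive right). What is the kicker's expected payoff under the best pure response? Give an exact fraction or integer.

left: (-6)·(1/2) + (-6)·(1/5) + (5)·(3/10) = -27/10.
center: (8)·(1/2) + (5)·(1/5) + (-8)·(3/10) = 13/5.
The best pure response is center with expected payoff 13/5.

13/5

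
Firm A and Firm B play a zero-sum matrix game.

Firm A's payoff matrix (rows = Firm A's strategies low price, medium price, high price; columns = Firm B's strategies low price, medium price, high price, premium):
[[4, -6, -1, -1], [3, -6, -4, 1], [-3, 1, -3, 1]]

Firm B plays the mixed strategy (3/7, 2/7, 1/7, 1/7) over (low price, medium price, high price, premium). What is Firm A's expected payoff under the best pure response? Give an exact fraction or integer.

-2/7

low price: (4)·(3/7) + (-6)·(2/7) + (-1)·(1/7) + (-1)·(1/7) = -2/7.
medium price: (3)·(3/7) + (-6)·(2/7) + (-4)·(1/7) + (1)·(1/7) = -6/7.
high price: (-3)·(3/7) + (1)·(2/7) + (-3)·(1/7) + (1)·(1/7) = -9/7.
The best pure response is low price with expected payoff -2/7.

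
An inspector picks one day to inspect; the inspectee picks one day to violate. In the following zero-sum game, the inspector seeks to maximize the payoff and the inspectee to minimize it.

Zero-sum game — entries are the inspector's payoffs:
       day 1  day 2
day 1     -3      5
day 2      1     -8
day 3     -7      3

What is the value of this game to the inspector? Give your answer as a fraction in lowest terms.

Row day 3 is strictly dominated by row day 1, so the inspector never plays it.
The remaining 2×2 game on (day 1, day 2) × (day 1, day 2) has no saddle point. Let the inspector play day 1 with probability p; indifference gives −3p + (1−p) = 5p − 8(1−p), so p = 9/17.
Similarly the inspectee's optimal q on day 1 is 13/17, and the value is -3·(13/17) + (5)·(4/17) = -19/17.

-19/17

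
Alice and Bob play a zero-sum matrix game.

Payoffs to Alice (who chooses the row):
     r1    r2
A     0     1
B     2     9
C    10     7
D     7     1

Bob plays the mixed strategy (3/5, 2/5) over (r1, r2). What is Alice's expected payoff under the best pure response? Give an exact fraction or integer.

44/5

A: (0)·(3/5) + (1)·(2/5) = 2/5.
B: (2)·(3/5) + (9)·(2/5) = 24/5.
C: (10)·(3/5) + (7)·(2/5) = 44/5.
D: (7)·(3/5) + (1)·(2/5) = 23/5.
The best pure response is C with expected payoff 44/5.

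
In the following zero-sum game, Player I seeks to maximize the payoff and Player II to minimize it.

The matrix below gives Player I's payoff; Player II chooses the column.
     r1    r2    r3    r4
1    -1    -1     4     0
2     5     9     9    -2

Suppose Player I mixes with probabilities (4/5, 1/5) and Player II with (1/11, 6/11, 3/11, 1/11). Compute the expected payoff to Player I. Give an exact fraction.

104/55

Against (1/11, 6/11, 3/11, 1/11), each row's expected payoff is 1: 5/11; 2: 84/11.
Taking the (4/5, 1/5)-weighted average: (4/5)·(5/11) + (1/5)·(84/11) = 104/55.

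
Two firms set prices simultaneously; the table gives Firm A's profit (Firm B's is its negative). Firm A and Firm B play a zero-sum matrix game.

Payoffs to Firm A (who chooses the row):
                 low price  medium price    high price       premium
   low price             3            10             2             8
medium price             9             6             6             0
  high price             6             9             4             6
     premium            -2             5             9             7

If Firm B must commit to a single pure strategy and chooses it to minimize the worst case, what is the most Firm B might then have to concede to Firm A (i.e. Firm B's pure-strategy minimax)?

The worst case (largest entry) in each column is low price: 9, medium price: 10, high price: 9, premium: 8.
The best (smallest) of these is 8.

8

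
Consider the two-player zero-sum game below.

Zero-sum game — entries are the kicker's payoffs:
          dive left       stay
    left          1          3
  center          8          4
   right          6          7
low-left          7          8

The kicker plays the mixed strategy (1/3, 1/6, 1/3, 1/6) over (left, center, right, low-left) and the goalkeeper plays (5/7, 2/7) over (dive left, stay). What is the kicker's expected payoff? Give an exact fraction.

Against (5/7, 2/7), each row's expected payoff is left: 11/7; center: 48/7; right: 44/7; low-left: 51/7.
Taking the (1/3, 1/6, 1/3, 1/6)-weighted average: (1/3)·(11/7) + (1/6)·(48/7) + (1/3)·(44/7) + (1/6)·(51/7) = 209/42.

209/42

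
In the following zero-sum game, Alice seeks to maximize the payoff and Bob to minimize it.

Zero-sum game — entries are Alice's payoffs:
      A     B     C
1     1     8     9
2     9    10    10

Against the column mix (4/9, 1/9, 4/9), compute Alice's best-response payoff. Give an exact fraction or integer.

1: (1)·(4/9) + (8)·(1/9) + (9)·(4/9) = 16/3.
2: (9)·(4/9) + (10)·(1/9) + (10)·(4/9) = 86/9.
The best pure response is 2 with expected payoff 86/9.

86/9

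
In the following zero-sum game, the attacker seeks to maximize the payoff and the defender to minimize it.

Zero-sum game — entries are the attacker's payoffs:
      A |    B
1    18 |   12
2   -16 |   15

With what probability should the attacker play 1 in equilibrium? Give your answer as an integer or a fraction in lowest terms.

31/37

Row minima are 12 and -16, so the attacker's maximin is 12; column maxima are 18 and 15, so the defender's minimax is 15. These differ, so the equilibrium is in mixed strategies.
Let the attacker play 1 with probability p. The defender is indifferent when 18p − 16(1−p) = 12p + 15(1−p), giving p = 31/37.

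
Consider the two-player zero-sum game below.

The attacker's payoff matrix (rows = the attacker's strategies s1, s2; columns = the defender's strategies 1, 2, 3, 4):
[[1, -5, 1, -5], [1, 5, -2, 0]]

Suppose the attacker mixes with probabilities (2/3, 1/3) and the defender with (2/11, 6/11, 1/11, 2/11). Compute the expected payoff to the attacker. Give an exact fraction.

Against (2/11, 6/11, 1/11, 2/11), each row's expected payoff is s1: -37/11; s2: 30/11.
Taking the (2/3, 1/3)-weighted average: (2/3)·(-37/11) + (1/3)·(30/11) = -4/3.

-4/3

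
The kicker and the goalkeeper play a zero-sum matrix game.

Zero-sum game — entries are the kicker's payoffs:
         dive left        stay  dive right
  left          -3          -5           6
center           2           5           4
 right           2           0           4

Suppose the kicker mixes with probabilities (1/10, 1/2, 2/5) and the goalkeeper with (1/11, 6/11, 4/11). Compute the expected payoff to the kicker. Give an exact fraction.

Against (1/11, 6/11, 4/11), each row's expected payoff is left: -9/11; center: 48/11; right: 18/11.
Taking the (1/10, 1/2, 2/5)-weighted average: (1/10)·(-9/11) + (1/2)·(48/11) + (2/5)·(18/11) = 303/110.

303/110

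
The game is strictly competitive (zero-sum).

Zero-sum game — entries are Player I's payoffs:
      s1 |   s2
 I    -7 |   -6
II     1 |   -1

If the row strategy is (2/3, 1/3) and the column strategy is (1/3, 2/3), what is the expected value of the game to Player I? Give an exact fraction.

-13/3

Against (1/3, 2/3), each row's expected payoff is I: -19/3; II: -1/3.
Taking the (2/3, 1/3)-weighted average: (2/3)·(-19/3) + (1/3)·(-1/3) = -13/3.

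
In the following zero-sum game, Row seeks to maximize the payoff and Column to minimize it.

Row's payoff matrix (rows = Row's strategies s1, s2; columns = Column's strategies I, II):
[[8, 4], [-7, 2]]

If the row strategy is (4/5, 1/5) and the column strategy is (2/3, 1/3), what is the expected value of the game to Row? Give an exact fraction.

68/15

Against (2/3, 1/3), each row's expected payoff is s1: 20/3; s2: -4.
Taking the (4/5, 1/5)-weighted average: (4/5)·(20/3) + (1/5)·(-4) = 68/15.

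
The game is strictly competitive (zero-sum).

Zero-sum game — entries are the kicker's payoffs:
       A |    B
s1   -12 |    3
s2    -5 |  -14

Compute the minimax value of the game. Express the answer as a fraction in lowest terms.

Row minima are -12 and -14, so the kicker's maximin is -12; column maxima are -5 and 3, so the goalkeeper's minimax is -5. These differ, so the equilibrium is in mixed strategies.
Let the kicker play s1 with probability p. The goalkeeper is indifferent when −12p − 5(1−p) = 3p − 14(1−p), giving p = 3/8.
Let the goalkeeper play A with probability q. The kicker is indifferent when −12q + 3(1−q) = −5q − 14(1−q), giving q = 17/24.
The value is -12·(17/24) + (3)·(7/24) = -61/8.

-61/8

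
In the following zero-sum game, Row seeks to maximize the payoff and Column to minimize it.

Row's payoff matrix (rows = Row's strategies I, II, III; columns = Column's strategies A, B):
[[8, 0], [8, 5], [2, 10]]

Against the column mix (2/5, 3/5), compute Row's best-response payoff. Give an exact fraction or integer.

34/5

I: (8)·(2/5) + (0)·(3/5) = 16/5.
II: (8)·(2/5) + (5)·(3/5) = 31/5.
III: (2)·(2/5) + (10)·(3/5) = 34/5.
The best pure response is III with expected payoff 34/5.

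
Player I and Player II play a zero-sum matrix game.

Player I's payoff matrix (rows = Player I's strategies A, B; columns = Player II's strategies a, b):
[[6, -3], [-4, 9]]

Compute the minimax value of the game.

21/11

Row minima are -3 and -4, so Player I's maximin is -3; column maxima are 6 and 9, so Player II's minimax is 6. These differ, so the equilibrium is in mixed strategies.
Let Player I play A with probability p. Player II is indifferent when 6p − 4(1−p) = −3p + 9(1−p), giving p = 13/22.
Let Player II play a with probability q. Player I is indifferent when 6q − 3(1−q) = −4q + 9(1−q), giving q = 6/11.
The value is 6·(6/11) + (-3)·(5/11) = 21/11.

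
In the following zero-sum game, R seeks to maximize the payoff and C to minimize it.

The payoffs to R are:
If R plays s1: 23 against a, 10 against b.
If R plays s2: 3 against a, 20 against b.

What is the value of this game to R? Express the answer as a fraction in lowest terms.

Row minima are 10 and 3, so R's maximin is 10; column maxima are 23 and 20, so C's minimax is 20. These differ, so the equilibrium is in mixed strategies.
Let R play s1 with probability p. C is indifferent when 23p + 3(1−p) = 10p + 20(1−p), giving p = 17/30.
Let C play a with probability q. R is indifferent when 23q + 10(1−q) = 3q + 20(1−q), giving q = 1/3.
The value is 23·(1/3) + (10)·(2/3) = 43/3.

43/3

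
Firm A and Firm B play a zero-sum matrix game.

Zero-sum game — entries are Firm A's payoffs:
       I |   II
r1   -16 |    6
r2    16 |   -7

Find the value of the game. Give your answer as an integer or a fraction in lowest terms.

-16/45

Row minima are -16 and -7, so Firm A's maximin is -7; column maxima are 16 and 6, so Firm B's minimax is 6. These differ, so the equilibrium is in mixed strategies.
Let Firm A play r1 with probability p. Firm B is indifferent when −16p + 16(1−p) = 6p − 7(1−p), giving p = 23/45.
Let Firm B play I with probability q. Firm A is indifferent when −16q + 6(1−q) = 16q − 7(1−q), giving q = 13/45.
The value is -16·(13/45) + (6)·(32/45) = -16/45.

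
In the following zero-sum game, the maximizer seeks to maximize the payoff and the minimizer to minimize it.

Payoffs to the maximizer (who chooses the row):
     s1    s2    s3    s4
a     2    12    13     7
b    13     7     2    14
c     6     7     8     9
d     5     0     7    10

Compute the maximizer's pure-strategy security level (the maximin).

6

The worst-case payoff for each row is a: 2, b: 2, c: 6, d: 0.
The best of these is 6.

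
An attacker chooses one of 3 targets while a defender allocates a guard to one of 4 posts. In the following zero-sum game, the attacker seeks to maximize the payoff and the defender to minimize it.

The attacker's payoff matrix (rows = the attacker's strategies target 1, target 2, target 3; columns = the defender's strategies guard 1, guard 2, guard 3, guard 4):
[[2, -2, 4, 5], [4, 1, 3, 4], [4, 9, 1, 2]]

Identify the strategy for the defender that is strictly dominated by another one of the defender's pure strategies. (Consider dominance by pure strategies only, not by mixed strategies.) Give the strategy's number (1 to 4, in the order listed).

The defender prefers columns that give the attacker less. Compare guard 4 with guard 3: 4 < 5, 3 < 4, 1 < 2.
So guard 3 strictly dominates guard 4 for the defender; guard 4 is strictly dominated.

4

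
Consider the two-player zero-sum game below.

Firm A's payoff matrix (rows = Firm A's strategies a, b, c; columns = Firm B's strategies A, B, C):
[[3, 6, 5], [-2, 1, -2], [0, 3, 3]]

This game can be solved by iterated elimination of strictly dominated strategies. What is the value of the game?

3

Row c is strictly dominated by row a (3>0, 6>3, 5>3); eliminate c.
Row b is strictly dominated by row a (3>-2, 6>1, 5>-2); eliminate b.
Column B is strictly dominated by A for Firm B (3<6); eliminate B.
Column C is strictly dominated by A for Firm B (3<5); eliminate C.
Only (a, A) remains, with payoff 3.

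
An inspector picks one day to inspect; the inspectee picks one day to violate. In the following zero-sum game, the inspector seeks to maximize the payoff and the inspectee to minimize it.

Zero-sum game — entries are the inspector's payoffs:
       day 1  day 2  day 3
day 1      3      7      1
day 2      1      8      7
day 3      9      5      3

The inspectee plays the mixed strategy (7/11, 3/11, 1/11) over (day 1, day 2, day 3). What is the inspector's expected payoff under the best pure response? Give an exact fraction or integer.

81/11

day 1: (3)·(7/11) + (7)·(3/11) + (1)·(1/11) = 43/11.
day 2: (1)·(7/11) + (8)·(3/11) + (7)·(1/11) = 38/11.
day 3: (9)·(7/11) + (5)·(3/11) + (3)·(1/11) = 81/11.
The best pure response is day 3 with expected payoff 81/11.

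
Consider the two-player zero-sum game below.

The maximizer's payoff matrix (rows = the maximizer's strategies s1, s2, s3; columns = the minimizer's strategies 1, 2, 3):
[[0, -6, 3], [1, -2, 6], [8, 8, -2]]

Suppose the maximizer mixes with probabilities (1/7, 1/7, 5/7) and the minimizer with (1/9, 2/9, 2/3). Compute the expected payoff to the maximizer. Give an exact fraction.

11/7

Against (1/9, 2/9, 2/3), each row's expected payoff is s1: 2/3; s2: 11/3; s3: 4/3.
Taking the (1/7, 1/7, 5/7)-weighted average: (1/7)·(2/3) + (1/7)·(11/3) + (5/7)·(4/3) = 11/7.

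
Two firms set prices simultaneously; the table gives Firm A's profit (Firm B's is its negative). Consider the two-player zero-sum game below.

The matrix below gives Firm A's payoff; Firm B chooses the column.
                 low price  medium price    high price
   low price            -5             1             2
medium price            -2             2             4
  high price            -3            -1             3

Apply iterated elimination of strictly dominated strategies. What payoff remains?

-2

Column medium price is strictly dominated by low price for Firm B (-5<1, -2<2, -3<-1); eliminate medium price.
Column high price is strictly dominated by low price for Firm B (-5<2, -2<4, -3<3); eliminate high price.
Row low price is strictly dominated by row medium price (-2>-5); eliminate low price.
Row high price is strictly dominated by row medium price (-2>-3); eliminate high price.
Only (medium price, low price) remains, with payoff -2.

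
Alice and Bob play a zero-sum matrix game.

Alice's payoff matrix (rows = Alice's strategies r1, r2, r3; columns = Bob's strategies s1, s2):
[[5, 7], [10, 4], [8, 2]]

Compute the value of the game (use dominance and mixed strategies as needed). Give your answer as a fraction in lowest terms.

25/4

Row r3 is strictly dominated by row r2, so Alice never plays it.
The remaining 2×2 game on (r1, r2) × (s1, s2) has no saddle point. Let Alice play r1 with probability p; indifference gives 5p + 10(1−p) = 7p + 4(1−p), so p = 3/4.
Similarly Bob's optimal q on s1 is 3/8, and the value is 5·(3/8) + (7)·(5/8) = 25/4.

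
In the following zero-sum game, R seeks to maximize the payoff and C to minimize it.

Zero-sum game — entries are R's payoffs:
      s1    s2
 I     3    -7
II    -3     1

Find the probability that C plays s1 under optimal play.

4/7

Row minima are -7 and -3, so R's maximin is -3; column maxima are 3 and 1, so C's minimax is 1. These differ, so the equilibrium is in mixed strategies.
Let C play s1 with probability q. R is indifferent when 3q − 7(1−q) = −3q + (1−q), giving q = 4/7.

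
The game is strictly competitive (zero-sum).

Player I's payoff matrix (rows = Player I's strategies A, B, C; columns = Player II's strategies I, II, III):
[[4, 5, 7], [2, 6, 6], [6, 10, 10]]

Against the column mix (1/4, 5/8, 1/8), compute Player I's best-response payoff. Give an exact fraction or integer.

A: (4)·(1/4) + (5)·(5/8) + (7)·(1/8) = 5.
B: (2)·(1/4) + (6)·(5/8) + (6)·(1/8) = 5.
C: (6)·(1/4) + (10)·(5/8) + (10)·(1/8) = 9.
The best pure response is C with expected payoff 9.

9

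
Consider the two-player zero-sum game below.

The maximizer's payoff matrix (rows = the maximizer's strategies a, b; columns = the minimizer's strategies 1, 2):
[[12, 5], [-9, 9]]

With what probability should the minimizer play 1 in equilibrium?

Row minima are 5 and -9, so the maximizer's maximin is 5; column maxima are 12 and 9, so the minimizer's minimax is 9. These differ, so the equilibrium is in mixed strategies.
Let the minimizer play 1 with probability q. The maximizer is indifferent when 12q + 5(1−q) = −9q + 9(1−q), giving q = 4/25.

4/25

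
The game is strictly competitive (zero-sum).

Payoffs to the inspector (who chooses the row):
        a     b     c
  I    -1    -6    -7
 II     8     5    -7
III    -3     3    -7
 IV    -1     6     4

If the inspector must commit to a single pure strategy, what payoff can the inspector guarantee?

-1

The worst-case payoff for each row is I: -7, II: -7, III: -7, IV: -1.
The best of these is -1.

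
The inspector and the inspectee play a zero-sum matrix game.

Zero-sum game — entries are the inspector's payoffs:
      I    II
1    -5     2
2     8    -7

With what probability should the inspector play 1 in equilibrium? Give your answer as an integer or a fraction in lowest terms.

15/22

Row minima are -5 and -7, so the inspector's maximin is -5; column maxima are 8 and 2, so the inspectee's minimax is 2. These differ, so the equilibrium is in mixed strategies.
Let the inspector play 1 with probability p. The inspectee is indifferent when −5p + 8(1−p) = 2p − 7(1−p), giving p = 15/22.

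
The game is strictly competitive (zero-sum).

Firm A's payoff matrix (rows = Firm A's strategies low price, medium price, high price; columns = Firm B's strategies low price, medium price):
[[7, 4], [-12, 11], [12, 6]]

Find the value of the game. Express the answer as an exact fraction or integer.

Row low price is strictly dominated by row high price, so Firm A never plays it.
The remaining 2×2 game on (medium price, high price) × (low price, medium price) has no saddle point. Let Firm A play medium price with probability p; indifference gives −12p + 12(1−p) = 11p + 6(1−p), so p = 6/29.
Similarly Firm B's optimal q on low price is 5/29, and the value is -12·(5/29) + (11)·(24/29) = 204/29.

204/29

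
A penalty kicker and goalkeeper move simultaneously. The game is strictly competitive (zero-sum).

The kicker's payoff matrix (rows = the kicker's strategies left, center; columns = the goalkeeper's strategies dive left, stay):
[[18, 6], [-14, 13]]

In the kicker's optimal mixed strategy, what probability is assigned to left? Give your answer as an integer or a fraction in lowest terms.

9/13

Row minima are 6 and -14, so the kicker's maximin is 6; column maxima are 18 and 13, so the goalkeeper's minimax is 13. These differ, so the equilibrium is in mixed strategies.
Let the kicker play left with probability p. The goalkeeper is indifferent when 18p − 14(1−p) = 6p + 13(1−p), giving p = 9/13.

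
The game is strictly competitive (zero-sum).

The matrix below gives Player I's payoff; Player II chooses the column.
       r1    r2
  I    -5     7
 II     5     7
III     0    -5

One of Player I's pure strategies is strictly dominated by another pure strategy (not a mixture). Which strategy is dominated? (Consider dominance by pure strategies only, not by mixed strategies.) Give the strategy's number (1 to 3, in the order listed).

Compare III with II: 5 > 0, 7 > -5.
So II strictly dominates III for Player I; III is strictly dominated.

3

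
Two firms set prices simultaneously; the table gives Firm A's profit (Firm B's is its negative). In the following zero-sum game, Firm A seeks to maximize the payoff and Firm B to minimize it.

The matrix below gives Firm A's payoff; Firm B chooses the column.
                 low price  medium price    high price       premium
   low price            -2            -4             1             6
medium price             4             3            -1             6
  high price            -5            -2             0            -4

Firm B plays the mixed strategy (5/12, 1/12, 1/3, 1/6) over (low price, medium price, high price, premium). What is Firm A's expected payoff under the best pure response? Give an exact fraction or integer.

low price: (-2)·(5/12) + (-4)·(1/12) + (1)·(1/3) + (6)·(1/6) = 1/6.
medium price: (4)·(5/12) + (3)·(1/12) + (-1)·(1/3) + (6)·(1/6) = 31/12.
high price: (-5)·(5/12) + (-2)·(1/12) + (0)·(1/3) + (-4)·(1/6) = -35/12.
The best pure response is medium price with expected payoff 31/12.

31/12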